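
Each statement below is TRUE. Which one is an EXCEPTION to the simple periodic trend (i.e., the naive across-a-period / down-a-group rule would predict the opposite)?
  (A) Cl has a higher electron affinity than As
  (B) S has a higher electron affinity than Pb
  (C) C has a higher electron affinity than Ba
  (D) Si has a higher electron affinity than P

The general trend: electron affinity increases across a period and decreases down a group.
(A) Cl (period 3, group 17) vs As (period 4, group 15): the stated order agrees with the simple trend.
(B) S (period 3, group 16) vs Pb (period 6, group 14): the stated order agrees with the simple trend.
(C) C (period 2, group 14) vs Ba (period 6, group 2): the stated order agrees with the simple trend.
(D) Si (period 3, group 14) vs P (period 3, group 15): the stated order contradicts the simple trend.
The exception is (D): adding an electron to P's half-filled 3p³ is unfavourable, so Si (3p²) has the more exothermic EA.

(D)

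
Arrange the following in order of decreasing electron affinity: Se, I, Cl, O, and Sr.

Cl, I, Se, O, Sr

EA tends to increase across a period and decrease down a group, though the pattern is less regular than for IE or radius.
Here both period and group differ, so the two effects have to be weighed against each other.
O > Sr: relative to Sr, both the across-period and down-group shifts push O's electron affinity up.
Se > O: this pair runs against the simple trend — see the exception note.
I > Se: period and group pull opposite ways; the across-period shift dominates (295 vs 195 kJ/mol).
Cl > I: Cl sits above I in group 17, so the down-group effect alone puts Cl higher.
Note the exception: Se has a higher electron affinity than O, contrary to the simple trend — O's compact 2p subshell gives strong electron–electron repulsion on the added electron.
Tabulated electron affinity (kJ/mol): O 141, Cl 349, Se 195, Sr 5, I 295.
So from highest to lowest: Cl > I > Se > O > Sr.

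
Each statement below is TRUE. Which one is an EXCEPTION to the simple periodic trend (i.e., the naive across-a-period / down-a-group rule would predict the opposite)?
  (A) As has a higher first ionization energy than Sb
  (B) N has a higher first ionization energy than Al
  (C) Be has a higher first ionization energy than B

(C)

The general trend: first ionization energy increases across a period and decreases down a group.
(A) As (period 4, group 15) vs Sb (period 5, group 15): the stated order agrees with the simple trend.
(B) N (period 2, group 15) vs Al (period 3, group 13): the stated order agrees with the simple trend.
(C) Be (period 2, group 2) vs B (period 2, group 13): the stated order contradicts the simple trend.
The exception is (C): removing B's lone 2p electron is easier than breaking Be's filled 2s².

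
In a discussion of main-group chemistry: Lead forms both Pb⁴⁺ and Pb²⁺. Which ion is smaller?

Both ions have Z = 82 protons, but Pb⁴⁺ has lost more electrons, so its remaining electrons feel a larger effective nuclear charge per electron and are pulled in more tightly.
Higher positive charge → smaller ion, so Pb²⁺ > Pb⁴⁺.

Pb⁴⁺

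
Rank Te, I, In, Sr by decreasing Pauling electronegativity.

Sr is in period 5, group 2; In is in period 5, group 13; Te is in period 5, group 16; I is in period 5, group 17.
EN rises left→right (higher Z_eff, smaller atoms) and falls top→bottom (larger, more shielded atoms).
All lie in period 5, so electronegativity increases left to right.
So from highest to lowest: I > Te > In > Sr.

I > Te > In > Sr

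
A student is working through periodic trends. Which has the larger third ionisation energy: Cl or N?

N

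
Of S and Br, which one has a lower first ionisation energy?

S

S is in period 3, group 16; Br is in period 4, group 17.
IE₁ increases left→right with effective nuclear charge and decreases top→bottom as the valence shell moves farther out.
These sit on a diagonal, where the across-period and down-group effects partly cancel.
Br > S: the two effects oppose for this pair; the across-period effect wins (1140 vs 1000 kJ/mol).
Approximate values (kJ/mol): S 1000, Br 1140.
So S has the lower first ionisation energy (S < Br).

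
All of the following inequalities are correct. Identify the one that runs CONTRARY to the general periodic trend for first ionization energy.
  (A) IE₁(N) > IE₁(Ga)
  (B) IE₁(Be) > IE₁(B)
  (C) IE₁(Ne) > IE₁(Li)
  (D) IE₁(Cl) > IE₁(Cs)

(B)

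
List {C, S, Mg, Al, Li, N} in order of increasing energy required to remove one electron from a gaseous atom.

Removing the outermost electron gets harder across a period and easier down a group.
These span different periods and groups, so the two trends combine.
Al > Li: the two effects oppose for this pair; the across-period effect wins (578 vs 520 kJ/mol).
Mg > Al: this pair runs against the simple trend — see the exception note.
S > Mg: S lies to the right of Mg in period 3, so the across-period effect alone puts S higher.
C > S: period and group pull opposite ways; the down-group shift dominates (1086 vs 1000 kJ/mol).
N > C: N lies to the right of C in period 2, so the across-period effect alone puts N higher.
Note the exception: Mg has a higher first ionization energy than Al, contrary to the simple trend — Al's single 3p electron is easier to remove than one from Mg's filled 3s².
Tabulated first ionization energy (kJ/mol): Li 520, C 1086, N 1402, Mg 738, Al 578, S 1000.
So from lowest to highest: Li < Al < Mg < S < C < N.

Li, Al, Mg, S, C, N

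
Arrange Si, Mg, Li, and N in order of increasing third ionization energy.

After 2 electrons have been removed, what remains? Si²⁺ still has 2 valence electrons; Mg²⁺ is the bare [Ne] core; Li²⁺ is already 1 electron into the core; N²⁺ still has 3 valence electrons.
Breaking into a closed-shell core is much more expensive than removing a leftover valence electron — Mg and Li have the largest IE_3 here.
Valence configurations: Si²⁺ [Ne]3s², N²⁺ [He]2s²2p¹.
The numbers (kJ/mol): Si 3232, Mg 7733, Li 11815, N 4578.
So the third ionization energies run Si < N < Mg < Li.

Si, N, Mg, Li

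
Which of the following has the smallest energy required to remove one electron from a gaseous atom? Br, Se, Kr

Se

Se is in period 4, group 16; Br is in period 4, group 17; Kr is in period 4, group 18.
Across a period the outer electron is held more tightly (higher IE₁); down a group it sits in a higher shell, more shielded, and comes off more easily.
All lie in period 4, so first ionization energy increases left to right.
The smallest energy required to remove one electron from a gaseous atom among these belongs to Se.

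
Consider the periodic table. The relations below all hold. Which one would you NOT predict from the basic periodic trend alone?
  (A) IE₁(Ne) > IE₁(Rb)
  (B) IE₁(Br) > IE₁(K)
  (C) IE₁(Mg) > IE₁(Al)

(C)

The general trend: first ionisation energy increases across a period and decreases down a group.
(A) Ne (period 2, group 18) vs Rb (period 5, group 1): the stated order agrees with the simple trend.
(B) Br (period 4, group 17) vs K (period 4, group 1): the stated order agrees with the simple trend.
(C) Mg (period 3, group 2) vs Al (period 3, group 13): the stated order contradicts the simple trend.
The exception is (C): Al's single 3p electron is easier to remove than one from Mg's filled 3s².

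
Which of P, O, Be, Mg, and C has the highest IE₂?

IE_2 is the cost of taking one more electron from the +1 cation: P⁺ still has 4 valence electrons; O⁺ still has 5 valence electrons; Be⁺ still has 1 valence electron; Mg⁺ still has 1 valence electron; C⁺ still has 3 valence electrons.
All are still removing valence electrons, so compare the +1 ions as you would atoms: IE_2 generally rises across a period (higher Z_eff) and falls down a group (larger shell), subject to the usual subshell exceptions.
Valence configurations: P⁺ [Ne]3s²3p², O⁺ [He]2s²2p³, Be⁺ [He]2s¹, Mg⁺ [Ne]3s¹, C⁺ [He]2s²2p¹.
The numbers (kJ/mol): P 1907, O 3388, Be 1757, Mg 1451, C 2353.
Overall IE_2 order: Mg < Be < P < C < O.

O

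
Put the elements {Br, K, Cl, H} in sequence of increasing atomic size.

H is in period 1, group 1; Cl is in period 3, group 17; K is in period 4, group 1; Br is in period 4, group 17.
Atomic radius shrinks across a period as nuclear charge pulls the same shell inward, and grows down a group as new shells are added.
These span different periods and groups, so the two trends combine.
Cl > H: the two effects oppose for this pair; the down-group effect wins (99 vs 32 pm).
Br > Cl: Br sits below Cl in group 17, so the down-group effect alone puts Br larger.
K > Br: both are in period 4; the period trend gives K the larger value.
For reference (pm): H 32, Cl 99, K 196, Br 114.
So from smallest to largest: H < Cl < Br < K.

H < Cl < Br < K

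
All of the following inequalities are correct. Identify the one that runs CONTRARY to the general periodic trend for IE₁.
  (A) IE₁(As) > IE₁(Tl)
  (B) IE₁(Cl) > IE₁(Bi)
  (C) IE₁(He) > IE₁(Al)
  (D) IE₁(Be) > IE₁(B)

(D)

The general trend: IE₁ increases across a period and decreases down a group.
(A) As (period 4, group 15) vs Tl (period 6, group 13): the stated order agrees with the simple trend.
(B) Cl (period 3, group 17) vs Bi (period 6, group 15): the stated order agrees with the simple trend.
(C) He (period 1, group 18) vs Al (period 3, group 13): the stated order agrees with the simple trend.
(D) Be (period 2, group 2) vs B (period 2, group 13): the stated order contradicts the simple trend.
The exception is (D): removing B's lone 2p electron is easier than breaking Be's filled 2s².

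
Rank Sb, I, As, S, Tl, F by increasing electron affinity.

Tl, As, Sb, S, I, F

F is in period 2, group 17; S is in period 3, group 16; As is in period 4, group 15; Sb is in period 5, group 15; I is in period 5, group 17; Tl is in period 6, group 13.
EA tends to increase across a period and decrease down a group, though the pattern is less regular than for IE or radius.
Neither a single period nor a single group — weigh both effects.
As > Tl: relative to Tl, both the across-period and down-group shifts push As's electron affinity up.
Sb > As: this pair runs against the simple trend — see the exception note.
S > Sb: both effects reinforce here, so S is clearly the higher of the two.
I > S: period and group pull opposite ways; the across-period shift dominates (295 vs 200 kJ/mol).
F > I: they share group 17; the group trend gives F the larger value.
Note the exception: Sb has a higher electron affinity than As, contrary to the simple trend — both are half-filled np³, but the pairing/repulsion penalty for the added electron shrinks as the p orbitals become larger and more diffuse down the group, and for Sb that outweighs the weaker nuclear attraction.
Approximate values (kJ/mol): F 328, S 200, As 78, Sb 103, I 295, Tl 19.
So from lowest to highest: Tl < As < Sb < S < I < F.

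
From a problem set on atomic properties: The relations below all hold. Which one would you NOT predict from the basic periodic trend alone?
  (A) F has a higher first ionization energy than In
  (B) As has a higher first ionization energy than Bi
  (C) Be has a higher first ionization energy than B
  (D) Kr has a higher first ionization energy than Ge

The general trend: first ionization energy increases across a period and decreases down a group.
(A) F (period 2, group 17) vs In (period 5, group 13): the stated order agrees with the simple trend.
(B) As (period 4, group 15) vs Bi (period 6, group 15): the stated order agrees with the simple trend.
(C) Be (period 2, group 2) vs B (period 2, group 13): the stated order contradicts the simple trend.
(D) Kr (period 4, group 18) vs Ge (period 4, group 14): the stated order agrees with the simple trend.
The exception is (C): removing B's lone 2p electron is easier than breaking Be's filled 2s².

(C)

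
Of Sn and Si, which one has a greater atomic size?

Across a period the added protons contract the valence shell; down a group each new principal shell makes the atom larger.
All are in group 14, so atomic radius increases down the group.
So Sn has the greater atomic size (Sn > Si).

Sn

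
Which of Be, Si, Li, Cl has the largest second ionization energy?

Li

The second ionization energy removes an electron from the +1 ion. For each element: Be⁺ still has 1 valence electron; Si⁺ still has 3 valence electrons; Li⁺ is the bare [He] core; Cl⁺ still has 6 valence electrons.
Breaking into a closed-shell core is much more expensive than removing a leftover valence electron — Li has the largest IE_2 here.
Valence configurations: Be⁺ [He]2s¹, Si⁺ [Ne]3s²3p¹, Cl⁺ [Ne]3s²3p⁴.
The numbers (kJ/mol): Be 1757, Si 1577, Li 7298, Cl 2298.
Hence IE_2: Si < Be < Cl < Li.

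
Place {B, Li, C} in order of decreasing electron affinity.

C > Li > B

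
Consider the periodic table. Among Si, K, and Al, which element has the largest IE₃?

K

After 2 electrons have been removed, what remains? Si²⁺ still has 2 valence electrons; K²⁺ is already 1 electron into the core; Al²⁺ still has 1 valence electron.
Core electrons are held far more tightly than valence electrons, so K tops the IE_3 order.
Valence configurations: Si²⁺ [Ne]3s², Al²⁺ [Ne]3s¹.
Tabulated IE_3 (kJ/mol): Si 3232, K 4420, Al 2745.
Putting it together, IE_3: Al < Si < K.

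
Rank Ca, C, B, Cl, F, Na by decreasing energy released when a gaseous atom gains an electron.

Cl, F, C, Na, B, Ca

B is in period 2, group 13; C is in period 2, group 14; F is in period 2, group 17; Na is in period 3, group 1; Cl is in period 3, group 17; Ca is in period 4, group 2.
Adding an electron releases more energy for atoms nearer the top right (short of the noble gases).
Here both period and group differ, so the two effects have to be weighed against each other.
B > Ca: both effects reinforce here, so B is clearly the higher of the two.
Na > B: this pair runs against the simple trend — see the exception note.
C > Na: both effects reinforce here, so C is clearly the higher of the two.
F > C: F lies to the right of C in period 2, so the across-period effect alone puts F higher.
Cl > F: this pair runs against the simple trend — see the exception note.
Note the exception: Na has a higher electron affinity than B, contrary to the simple trend — B's ns²np¹ configuration gives only a small electron affinity — the sparsely filled np subshell binds an added electron weakly.
Note the exception: Cl has a higher electron affinity than F, contrary to the simple trend — F's small 2p subshell makes the incoming electron feel strong e⁻–e⁻ repulsion, so Cl actually releases more energy on gaining an electron.
Approximate values (kJ/mol): B 27, C 122, F 328, Na 53, Cl 349, Ca 2.
So from highest to lowest: Cl > F > C > Na > B > Ca.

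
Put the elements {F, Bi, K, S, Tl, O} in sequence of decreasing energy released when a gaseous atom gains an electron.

O is in period 2, group 16; F is in period 2, group 17; S is in period 3, group 16; K is in period 4, group 1; Tl is in period 6, group 13; Bi is in period 6, group 15.
Atoms with high Z_eff and room in the valence shell (especially the halogens) have the most exothermic electron affinities.
These span different periods and groups, so the two trends combine.
K > Tl: the two effects oppose for this pair; the down-group effect wins (48 vs 19 kJ/mol).
Bi > K: period and group pull opposite ways; the across-period shift dominates (91 vs 48 kJ/mol).
O > Bi: relative to Bi, both the across-period and down-group shifts push O's electron affinity up.
S > O: this pair runs against the simple trend — see the exception note.
F > S: both effects reinforce here, so F is clearly the higher of the two.
Note the exception: S has a higher electron affinity than O, contrary to the simple trend — the compact 2p subshell of O repels the added electron more than S's larger 3p does.
Tabulated electron affinity (kJ/mol): O 141, F 328, S 200, K 48, Tl 19, Bi 91.
So from highest to lowest: F > S > O > Bi > K > Tl.

F, S, O, Bi, K, Tl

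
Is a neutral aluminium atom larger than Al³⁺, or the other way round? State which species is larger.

Al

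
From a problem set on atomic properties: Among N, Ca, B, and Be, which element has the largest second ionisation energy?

N

IE_2 is the cost of taking one more electron from the +1 cation: N⁺ still has 4 valence electrons; Ca⁺ still has 1 valence electron; B⁺ still has 2 valence electrons; Be⁺ still has 1 valence electron.
All are still removing valence electrons, so compare the +1 ions as you would atoms: IE_2 generally rises across a period (higher Z_eff) and falls down a group (larger shell), subject to the usual subshell exceptions.
Valence configurations: N⁺ [He]2s²2p², Ca⁺ [Ar]4s¹, B⁺ [He]2s², Be⁺ [He]2s¹.
Approximate IE_2 values (kJ/mol): N 2856, Ca 1145, B 2427, Be 1757.
Hence IE_2: Ca < Be < B < N.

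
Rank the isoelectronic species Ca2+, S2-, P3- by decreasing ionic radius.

All of these have 18 electrons, so size is governed by nuclear charge alone: the more protons, the stronger the pull on the same electron cloud, and the smaller the ion.
Nuclear charges: Ca2+ (Z=20), S2- (Z=16), P3- (Z=15).
Largest to smallest: P3- > S2- > Ca2+.

P3-, S2-, Ca2+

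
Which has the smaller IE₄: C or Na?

C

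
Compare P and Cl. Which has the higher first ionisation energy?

IE₁ increases left→right with effective nuclear charge and decreases top→bottom as the valence shell moves farther out.
All lie in period 3, so first ionization energy increases left to right.
So Cl has the higher first ionisation energy (Cl > P).

Cl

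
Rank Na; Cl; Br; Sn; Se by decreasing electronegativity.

Cl > Br > Se > Sn > Na

Na is in period 3, group 1; Cl is in period 3, group 17; Se is in period 4, group 16; Br is in period 4, group 17; Sn is in period 5, group 14.
Atoms toward the upper right of the periodic table pull bonding electrons most strongly.
Neither a single period nor a single group — weigh both effects.
Sn > Na: period and group pull opposite ways; the across-period shift dominates (1.96 vs 0.93).
Se > Sn: relative to Sn, both the across-period and down-group shifts push Se's electronegativity up.
Br > Se: Br lies to the right of Se in period 4, so the across-period effect alone puts Br higher.
Cl > Br: Cl sits above Br in group 17, so the down-group effect alone puts Cl higher.
Tabulated electronegativity (Pauling): Na 0.93, Cl 3.16, Se 2.55, Br 2.96, Sn 1.96.
So from highest to lowest: Cl > Br > Se > Sn > Na.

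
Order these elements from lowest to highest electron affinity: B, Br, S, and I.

B < S < I < Br

B is in period 2, group 13; S is in period 3, group 16; Br is in period 4, group 17; I is in period 5, group 17.
Adding an electron releases more energy for atoms nearer the top right (short of the noble gases).
Neither a single period nor a single group — weigh both effects.
S > B: period and group pull opposite ways; the across-period shift dominates (200 vs 27 kJ/mol).
I > S: the two effects oppose for this pair; the across-period effect wins (295 vs 200 kJ/mol).
Br > I: they share group 17; the group trend gives Br the larger value.
Approximate values (kJ/mol): B 27, S 200, Br 325, I 295.
So from lowest to highest: B < S < I < Br.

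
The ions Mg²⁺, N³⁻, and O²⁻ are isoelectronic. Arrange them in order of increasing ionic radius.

All of these have 10 electrons, so size is governed by nuclear charge alone: the more protons, the stronger the pull on the same electron cloud, and the smaller the ion.
Nuclear charges: Mg²⁺ (Z=12), O²⁻ (Z=8), N³⁻ (Z=7).
Smallest to largest: Mg²⁺ < O²⁻ < N³⁻.

Mg²⁺ < O²⁻ < N³⁻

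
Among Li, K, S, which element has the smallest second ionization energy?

IE_2 is the cost of taking one more electron from the +1 cation: Li⁺ is the bare [He] core; K⁺ is the bare [Ar] core; S⁺ still has 5 valence electrons.
Breaking into a closed-shell core is much more expensive than removing a leftover valence electron — K and Li have the largest IE_2 here.
The numbers (kJ/mol): Li 7298, K 3052, S 2252.
Overall IE_2 order: S < K < Li.

S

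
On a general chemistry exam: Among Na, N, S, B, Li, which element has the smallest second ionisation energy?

S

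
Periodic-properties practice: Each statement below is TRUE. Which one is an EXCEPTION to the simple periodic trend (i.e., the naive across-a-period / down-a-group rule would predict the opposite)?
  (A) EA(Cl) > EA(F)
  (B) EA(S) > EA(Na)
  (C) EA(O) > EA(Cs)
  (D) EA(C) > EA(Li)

The general trend: electron affinity increases across a period and decreases down a group.
(A) Cl (period 3, group 17) vs F (period 2, group 17): the stated order contradicts the simple trend.
(B) S (period 3, group 16) vs Na (period 3, group 1): the stated order agrees with the simple trend.
(C) O (period 2, group 16) vs Cs (period 6, group 1): the stated order agrees with the simple trend.
(D) C (period 2, group 14) vs Li (period 2, group 1): the stated order agrees with the simple trend.
The exception is (A): F's small 2p subshell makes the incoming electron feel strong e⁻–e⁻ repulsion, so Cl actually releases more energy on gaining an electron.

(A)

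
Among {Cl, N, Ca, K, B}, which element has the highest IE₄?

B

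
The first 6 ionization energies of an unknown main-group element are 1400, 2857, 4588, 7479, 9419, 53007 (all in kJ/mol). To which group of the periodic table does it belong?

Look for the largest jump between consecutive ionization energies: IE6/IE5 ≈ 5.6, far larger than any earlier ratio.
That jump marks the point where a core electron is being removed. So the atom has 5 valence electrons.
A main-group element with 5 valence electrons is in group 15.

Group 15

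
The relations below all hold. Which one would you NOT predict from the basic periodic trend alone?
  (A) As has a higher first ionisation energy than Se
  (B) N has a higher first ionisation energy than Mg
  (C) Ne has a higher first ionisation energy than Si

(A)

The general trend: first ionisation energy increases across a period and decreases down a group.
(A) As (period 4, group 15) vs Se (period 4, group 16): the stated order contradicts the simple trend.
(B) N (period 2, group 15) vs Mg (period 3, group 2): the stated order agrees with the simple trend.
(C) Ne (period 2, group 18) vs Si (period 3, group 14): the stated order agrees with the simple trend.
The exception is (A): Se (4p⁴) ionizes more easily than half-filled As (4p³).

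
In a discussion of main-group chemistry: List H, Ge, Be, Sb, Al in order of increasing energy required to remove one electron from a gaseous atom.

H is in period 1, group 1; Be is in period 2, group 2; Al is in period 3, group 13; Ge is in period 4, group 14; Sb is in period 5, group 15.
First ionization energy rises across a period (greater Z_eff holds electrons more tightly) and falls down a group (valence electrons are farther from the nucleus).
A diagonal step moves right (one effect) and down (the opposite effect) at once.
Ge > Al: period and group pull opposite ways; the across-period shift dominates (762 vs 578 kJ/mol).
Sb > Ge: the two effects oppose for this pair; the across-period effect wins (831 vs 762 kJ/mol).
Be > Sb: period and group pull opposite ways; the down-group shift dominates (900 vs 831 kJ/mol).
H > Be: the two effects oppose for this pair; the down-group effect wins (1312 vs 900 kJ/mol).
Approximate values (kJ/mol): H 1312, Be 900, Al 578, Ge 762, Sb 831.
So from lowest to highest: Al < Ge < Sb < Be < H.

Al < Ge < Sb < Be < H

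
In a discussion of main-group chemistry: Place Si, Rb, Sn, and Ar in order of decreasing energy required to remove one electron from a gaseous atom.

Si is in period 3, group 14; Ar is in period 3, group 18; Rb is in period 5, group 1; Sn is in period 5, group 14.
Removing the outermost electron gets harder across a period and easier down a group.
These span different periods and groups, so the two trends combine.
Sn > Rb: Sn lies to the right of Rb in period 5, so the across-period effect alone puts Sn higher.
Si > Sn: Si sits above Sn in group 14, so the down-group effect alone puts Si higher.
Ar > Si: both are in period 3; the period trend gives Ar the larger value.
Tabulated first ionization energy (kJ/mol): Si 786, Ar 1521, Rb 403, Sn 709.
So from highest to lowest: Ar > Si > Sn > Rb.

Ar, Si, Sn, Rb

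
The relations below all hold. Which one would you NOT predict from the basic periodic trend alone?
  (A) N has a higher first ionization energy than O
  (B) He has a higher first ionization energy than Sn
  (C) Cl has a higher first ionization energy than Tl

(A)

The general trend: first ionization energy increases across a period and decreases down a group.
(A) N (period 2, group 15) vs O (period 2, group 16): the stated order contradicts the simple trend.
(B) He (period 1, group 18) vs Sn (period 5, group 14): the stated order agrees with the simple trend.
(C) Cl (period 3, group 17) vs Tl (period 6, group 13): the stated order agrees with the simple trend.
The exception is (A): pairing an electron in O's 2p⁴ costs repulsion energy, so O ionizes more easily than half-filled N (2p³).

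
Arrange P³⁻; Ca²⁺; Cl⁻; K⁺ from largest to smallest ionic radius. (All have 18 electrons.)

P³⁻ > Cl⁻ > K⁺ > Ca²⁺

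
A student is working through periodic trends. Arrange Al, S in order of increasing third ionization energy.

Al < S

After 2 electrons have been removed, what remains? Al²⁺ still has 1 valence electron; S²⁺ still has 4 valence electrons.
All are still removing valence electrons, so compare the +2 ions as you would atoms: IE_3 generally rises across a period (higher Z_eff) and falls down a group (larger shell), subject to the usual subshell exceptions.
Valence configurations: Al²⁺ [Ne]3s¹, S²⁺ [Ne]3s²3p².
Approximate IE_3 values (kJ/mol): Al 2745, S 3357.
Overall IE_3 order: Al < S.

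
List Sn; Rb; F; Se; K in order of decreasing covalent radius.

Rb, K, Sn, Se, F

F is in period 2, group 17; K is in period 4, group 1; Se is in period 4, group 16; Rb is in period 5, group 1; Sn is in period 5, group 14.
Across a period the added protons contract the valence shell; down a group each new principal shell makes the atom larger.
Here both period and group differ, so the two effects have to be weighed against each other.
Se > F: both effects reinforce here, so Se is clearly the larger of the two.
Sn > Se: both effects reinforce here, so Sn is clearly the larger of the two.
K > Sn: period and group pull opposite ways; the across-period shift dominates (196 vs 140 pm).
Rb > K: they share group 1; the group trend gives Rb the larger value.
Approximate values (pm): F 64, K 196, Se 116, Rb 210, Sn 140.
So from largest to smallest: Rb > K > Sn > Se > F.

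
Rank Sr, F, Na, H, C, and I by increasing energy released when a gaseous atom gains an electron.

Electron affinity generally becomes more exothermic across a period toward the halogens and less exothermic down a group.
Neither a single period nor a single group — weigh both effects.
Na > Sr: period and group pull opposite ways; the down-group shift dominates (53 vs 5 kJ/mol).
H > Na: they share group 1; the group trend gives H the larger value.
C > H: period and group pull opposite ways; the across-period shift dominates (122 vs 73 kJ/mol).
I > C: period and group pull opposite ways; the across-period shift dominates (295 vs 122 kJ/mol).
F > I: F sits above I in group 17, so the down-group effect alone puts F higher.
Approximate values (kJ/mol): H 73, C 122, F 328, Na 53, Sr 5, I 295.
So from lowest to highest: Sr < Na < H < C < I < F.

Sr < Na < H < C < I < F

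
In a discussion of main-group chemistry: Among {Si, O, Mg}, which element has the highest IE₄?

Mg

IE_4 is the cost of taking one more electron from the +3 cation: Si³⁺ still has 1 valence electron; O³⁺ still has 3 valence electrons; Mg³⁺ is already 1 electron into the core.
Pulling an electron out of a noble-gas core costs far more than removing a remaining valence electron, so Mg sits at the high end of IE_4.
Valence configurations: Si³⁺ [Ne]3s¹, O³⁺ [He]2s²2p¹.
The numbers (kJ/mol): Si 4356, O 7469, Mg 10543.
Hence IE_4: Si < O < Mg.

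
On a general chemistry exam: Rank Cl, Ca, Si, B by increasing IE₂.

Ca < Si < Cl < B

Consider each +1 ion: Cl⁺ still has 6 valence electrons; Ca⁺ still has 1 valence electron; Si⁺ still has 3 valence electrons; B⁺ still has 2 valence electrons.
All are still removing valence electrons, so compare the +1 ions as you would atoms: IE_2 generally rises across a period (higher Z_eff) and falls down a group (larger shell), subject to the usual subshell exceptions.
Valence configurations: Cl⁺ [Ne]3s²3p⁴, Ca⁺ [Ar]4s¹, Si⁺ [Ne]3s²3p¹, B⁺ [He]2s².
Tabulated IE_2 (kJ/mol): Cl 2298, Ca 1145, Si 1577, B 2427.
Putting it together, IE_2: Ca < Si < Cl < B.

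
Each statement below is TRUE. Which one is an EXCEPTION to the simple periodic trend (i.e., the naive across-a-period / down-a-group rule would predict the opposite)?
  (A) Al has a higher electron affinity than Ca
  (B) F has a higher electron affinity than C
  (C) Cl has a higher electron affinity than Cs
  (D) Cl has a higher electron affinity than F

(D)

The general trend: electron affinity increases across a period and decreases down a group.
(A) Al (period 3, group 13) vs Ca (period 4, group 2): the stated order agrees with the simple trend.
(B) F (period 2, group 17) vs C (period 2, group 14): the stated order agrees with the simple trend.
(C) Cl (period 3, group 17) vs Cs (period 6, group 1): the stated order agrees with the simple trend.
(D) Cl (period 3, group 17) vs F (period 2, group 17): the stated order contradicts the simple trend.
The exception is (D): F's small 2p subshell makes the incoming electron feel strong e⁻–e⁻ repulsion, so Cl actually releases more energy on gaining an electron.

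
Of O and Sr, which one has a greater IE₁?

O

O is in period 2, group 16; Sr is in period 5, group 2.
IE₁ increases left→right with effective nuclear charge and decreases top→bottom as the valence shell moves farther out.
Here both period and group differ, so the two effects have to be weighed against each other.
O > Sr: relative to Sr, both the across-period and down-group shifts push O's first ionization energy up.
For reference (kJ/mol): O 1314, Sr 550.
So O has the greater IE₁ (O > Sr).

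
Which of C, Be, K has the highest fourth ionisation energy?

IE_4 is the cost of taking one more electron from the +3 cation: C³⁺ still has 1 valence electron; Be³⁺ is already 1 electron into the core; K³⁺ is already 2 electrons into the core.
Usually core removal costs more than valence removal, but here the competition is close: a tightly held n=2 valence electron can cost more to remove than an n=3 core electron, so the actual values have to decide it.
Tabulated IE_4 (kJ/mol): C 6223, Be 21007, K 5877.
Overall IE_4 order: K < C < Be.

Be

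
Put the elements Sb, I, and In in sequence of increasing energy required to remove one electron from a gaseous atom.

In, Sb, I

In is in period 5, group 13; Sb is in period 5, group 15; I is in period 5, group 17.
Removing the outermost electron gets harder across a period and easier down a group.
All lie in period 5, so first ionization energy increases left to right.
So from lowest to highest: In < Sb < I.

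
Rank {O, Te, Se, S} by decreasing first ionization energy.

O, S, Se, Te

O is in period 2, group 16; S is in period 3, group 16; Se is in period 4, group 16; Te is in period 5, group 16.
Removing the outermost electron gets harder across a period and easier down a group.
All are in group 16, so first ionization energy increases up the group.
So from highest to lowest: O > S > Se > Te.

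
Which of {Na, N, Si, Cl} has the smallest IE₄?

Si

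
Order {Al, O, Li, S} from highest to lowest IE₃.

The third ionization energy removes an electron from the +2 ion. For each element: Al²⁺ still has 1 valence electron; O²⁺ still has 4 valence electrons; Li²⁺ is already 1 electron into the core; S²⁺ still has 4 valence electrons.
Breaking into a closed-shell core is much more expensive than removing a leftover valence electron — Li has the largest IE_3 here.
Valence configurations: Al²⁺ [Ne]3s¹, O²⁺ [He]2s²2p², S²⁺ [Ne]3s²3p².
The numbers (kJ/mol): Al 2745, O 5300, Li 11815, S 3357.
So the third ionization energies run Al < S < O < Li.

Li > O > S > Al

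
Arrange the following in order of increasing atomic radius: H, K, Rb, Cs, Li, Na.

Atomic radius shrinks across a period as nuclear charge pulls the same shell inward, and grows down a group as new shells are added.
All are in group 1, so atomic radius increases down the group.
So from smallest to largest: H < Li < Na < K < Rb < Cs.

H, Li, Na, K, Rb, Cs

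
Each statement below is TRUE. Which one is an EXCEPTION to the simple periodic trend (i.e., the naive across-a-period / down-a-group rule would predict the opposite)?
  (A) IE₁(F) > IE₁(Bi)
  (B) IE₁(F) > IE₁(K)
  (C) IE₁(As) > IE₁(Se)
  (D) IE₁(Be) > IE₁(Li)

The general trend: first ionisation energy increases across a period and decreases down a group.
(A) F (period 2, group 17) vs Bi (period 6, group 15): the stated order agrees with the simple trend.
(B) F (period 2, group 17) vs K (period 4, group 1): the stated order agrees with the simple trend.
(C) As (period 4, group 15) vs Se (period 4, group 16): the stated order contradicts the simple trend.
(D) Be (period 2, group 2) vs Li (period 2, group 1): the stated order agrees with the simple trend.
The exception is (C): Se (4p⁴) ionizes more easily than half-filled As (4p³).

(C)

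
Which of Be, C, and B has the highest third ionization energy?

Be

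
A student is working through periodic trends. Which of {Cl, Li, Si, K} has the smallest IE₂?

Si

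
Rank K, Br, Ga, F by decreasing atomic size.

K > Ga > Br > F

F is in period 2, group 17; K is in period 4, group 1; Ga is in period 4, group 13; Br is in period 4, group 17.
Across a period the added protons contract the valence shell; down a group each new principal shell makes the atom larger.
These span different periods and groups, so the two trends combine.
Br > F: Br sits below F in group 17, so the down-group effect alone puts Br larger.
Ga > Br: Ga lies to the left of Br in period 4, so the across-period effect alone puts Ga larger.
K > Ga: K lies to the left of Ga in period 4, so the across-period effect alone puts K larger.
Tabulated atomic radius (pm): F 64, K 196, Ga 124, Br 114.
So from largest to smallest: K > Ga > Br > F.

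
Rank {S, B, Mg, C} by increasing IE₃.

S, B, C, Mg

Consider each +2 ion: S²⁺ still has 4 valence electrons; B²⁺ still has 1 valence electron; Mg²⁺ is the bare [Ne] core; C²⁺ still has 2 valence electrons.
Breaking into a closed-shell core is much more expensive than removing a leftover valence electron — Mg has the largest IE_3 here.
Valence configurations: S²⁺ [Ne]3s²3p², B²⁺ [He]2s¹, C²⁺ [He]2s².
The numbers (kJ/mol): S 3357, B 3660, Mg 7733, C 4620.
So the third ionization energies run S < B < C < Mg.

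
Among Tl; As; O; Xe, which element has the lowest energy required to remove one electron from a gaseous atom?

O is in period 2, group 16; As is in period 4, group 15; Xe is in period 5, group 18; Tl is in period 6, group 13.
Across a period the outer electron is held more tightly (higher IE₁); down a group it sits in a higher shell, more shielded, and comes off more easily.
Here both period and group differ, so the two effects have to be weighed against each other.
As > Tl: both effects reinforce here, so As is clearly the higher of the two.
Xe > As: period and group pull opposite ways; the across-period shift dominates (1170 vs 947 kJ/mol).
O > Xe: period and group pull opposite ways; the down-group shift dominates (1314 vs 1170 kJ/mol).
Approximate values (kJ/mol): O 1314, As 947, Xe 1170, Tl 589.
The lowest energy required to remove one electron from a gaseous atom among these belongs to Tl.

Tl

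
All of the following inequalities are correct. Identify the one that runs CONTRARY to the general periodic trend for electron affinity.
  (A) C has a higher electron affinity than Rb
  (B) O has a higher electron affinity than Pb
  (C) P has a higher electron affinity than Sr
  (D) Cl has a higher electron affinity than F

The general trend: electron affinity increases across a period and decreases down a group.
(A) C (period 2, group 14) vs Rb (period 5, group 1): the stated order agrees with the simple trend.
(B) O (period 2, group 16) vs Pb (period 6, group 14): the stated order agrees with the simple trend.
(C) P (period 3, group 15) vs Sr (period 5, group 2): the stated order agrees with the simple trend.
(D) Cl (period 3, group 17) vs F (period 2, group 17): the stated order contradicts the simple trend.
The exception is (D): F's small 2p subshell makes the incoming electron feel strong e⁻–e⁻ repulsion, so Cl actually releases more energy on gaining an electron.

(D)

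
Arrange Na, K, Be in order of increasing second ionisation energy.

Be < K < Na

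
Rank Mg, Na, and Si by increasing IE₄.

Si < Na < Mg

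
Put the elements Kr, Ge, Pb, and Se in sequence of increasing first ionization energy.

Ge is in period 4, group 14; Se is in period 4, group 16; Kr is in period 4, group 18; Pb is in period 6, group 14.
Across a period the outer electron is held more tightly (higher IE₁); down a group it sits in a higher shell, more shielded, and comes off more easily.
Neither a single period nor a single group — weigh both effects.
Ge > Pb: Ge sits above Pb in group 14, so the down-group effect alone puts Ge higher.
Se > Ge: Se lies to the right of Ge in period 4, so the across-period effect alone puts Se higher.
Kr > Se: Kr lies to the right of Se in period 4, so the across-period effect alone puts Kr higher.
For reference (kJ/mol): Ge 762, Se 941, Kr 1351, Pb 716.
So from lowest to highest: Pb < Ge < Se < Kr.

Pb < Ge < Se < Kr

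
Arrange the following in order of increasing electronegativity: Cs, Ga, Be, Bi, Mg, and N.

Cs < Mg < Be < Ga < Bi < N

Be is in period 2, group 2; N is in period 2, group 15; Mg is in period 3, group 2; Ga is in period 4, group 13; Cs is in period 6, group 1; Bi is in period 6, group 15.
EN rises left→right (higher Z_eff, smaller atoms) and falls top→bottom (larger, more shielded atoms).
Here both period and group differ, so the two effects have to be weighed against each other.
Mg > Cs: relative to Cs, both the across-period and down-group shifts push Mg's electronegativity up.
Be > Mg: they share group 2; the group trend gives Be the larger value.
Ga > Be: the two effects oppose for this pair; the across-period effect wins (1.81 vs 1.57).
Bi > Ga: period and group pull opposite ways; the across-period shift dominates (2.02 vs 1.81).
N > Bi: they share group 15; the group trend gives N the larger value.
For reference (Pauling): Be 1.57, N 3.04, Mg 1.31, Ga 1.81, Cs 0.79, Bi 2.02.
So from lowest to highest: Cs < Mg < Be < Ga < Bi < N.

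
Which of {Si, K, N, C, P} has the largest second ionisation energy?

After 1 electron has been removed, what remains? Si⁺ still has 3 valence electrons; K⁺ is the bare [Ar] core; N⁺ still has 4 valence electrons; C⁺ still has 3 valence electrons; P⁺ still has 4 valence electrons.
Breaking into a closed-shell core is much more expensive than removing a leftover valence electron — K has the largest IE_2 here.
Valence configurations: Si⁺ [Ne]3s²3p¹, N⁺ [He]2s²2p², C⁺ [He]2s²2p¹, P⁺ [Ne]3s²3p².
Approximate IE_2 values (kJ/mol): Si 1577, K 3052, N 2856, C 2353, P 1907.
Putting it together, IE_2: Si < P < C < N < K.

K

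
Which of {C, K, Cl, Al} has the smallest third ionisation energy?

After 2 electrons have been removed, what remains? C²⁺ still has 2 valence electrons; K²⁺ is already 1 electron into the core; Cl²⁺ still has 5 valence electrons; Al²⁺ still has 1 valence electron.
Usually core removal costs more than valence removal, but here the competition is close: a tightly held n=2 valence electron can cost more to remove than an n=3 core electron, so the actual values have to decide it.
Valence configurations: C²⁺ [He]2s², Cl²⁺ [Ne]3s²3p³, Al²⁺ [Ne]3s¹.
The numbers (kJ/mol): C 4620, K 4420, Cl 3822, Al 2745.
Hence IE_3: Al < Cl < K < C.

Al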